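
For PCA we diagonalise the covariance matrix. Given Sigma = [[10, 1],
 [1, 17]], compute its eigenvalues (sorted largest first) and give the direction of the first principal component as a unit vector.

Step 1 — characteristic polynomial of 2×2 Sigma:
  det(Sigma - λI) = λ² - trace · λ + det = 0.
  trace = 10 + 17 = 27, det = 10·17 - (1)² = 169.
Step 2 — discriminant:
  Δ = trace² - 4·det = 729 - 676 = 53.
Step 3 — eigenvalues:
  λ = (trace ± √Δ)/2 = (27 ± 7.2801)/2,
  λ_1 = 17.1401,  λ_2 = 9.8599.

Step 4 — unit eigenvector for λ_1: solve (Sigma - λ_1 I)v = 0. First row:
  (10 - 17.1401)·v_x + (1)·v_y = 0, i.e. (-7.1401)·v_x + (1)·v_y = 0,
  so v ∝ (b, λ_1 - a) = (1, 7.1401) = u.
  ||u|| = √((1)² + (7.1401)²) = √(51.9804) ≈ 7.2097,
  v_1 = u/||u|| ≈ (0.1387, 0.9903) (||v_1|| = 1).

λ_1 = 17.1401,  λ_2 = 9.8599;  v_1 ≈ (0.1387, 0.9903)


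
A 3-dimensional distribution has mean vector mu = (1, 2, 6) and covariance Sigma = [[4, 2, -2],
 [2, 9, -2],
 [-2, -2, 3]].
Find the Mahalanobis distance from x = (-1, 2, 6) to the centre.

Step 1 — centre the observation: (x - mu) = (-2, 0, 0).

Step 2 — invert Sigma (cofactor / det for 3×3, or solve directly):
  Sigma^{-1} = [[0.3833, -0.0333, 0.2333],
 [-0.0333, 0.1333, 0.0667],
 [0.2333, 0.0667, 0.5333]].

Step 3 — form the quadratic (x - mu)^T · Sigma^{-1} · (x - mu):
  Sigma^{-1} · (x - mu) = (-0.7667, 0.0667, -0.4667).
  (x - mu)^T · [Sigma^{-1} · (x - mu)] = (-2)·(-0.7667) + (0)·(0.0667) + (0)·(-0.4667) = 1.5333.

Step 4 — take square root: d = √(1.5333) ≈ 1.2383.

d(x, mu) = √(1.5333) ≈ 1.2383


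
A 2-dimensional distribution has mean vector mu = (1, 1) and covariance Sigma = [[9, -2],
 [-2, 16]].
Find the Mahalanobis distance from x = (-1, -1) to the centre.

Step 1 — centre the observation: (x - mu) = (-2, -2).

Step 2 — invert Sigma. det(Sigma) = 9·16 - (-2)² = 140.
  Sigma^{-1} = (1/det) · [[d, -b], [-b, a]] = [[0.1143, 0.0143],
 [0.0143, 0.0643]].

Step 3 — form the quadratic (x - mu)^T · Sigma^{-1} · (x - mu):
  Sigma^{-1} · (x - mu) = (-0.2571, -0.1571).
  (x - mu)^T · [Sigma^{-1} · (x - mu)] = (-2)·(-0.2571) + (-2)·(-0.1571) = 0.8286.

Step 4 — take square root: d = √(0.8286) ≈ 0.9103.

d(x, mu) = √(0.8286) ≈ 0.9103


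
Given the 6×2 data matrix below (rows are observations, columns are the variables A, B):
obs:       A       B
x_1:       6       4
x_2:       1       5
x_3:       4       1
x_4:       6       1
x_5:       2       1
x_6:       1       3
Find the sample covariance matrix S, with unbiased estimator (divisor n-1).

Step 1 — column means:
  mean(A) = (6 + 1 + 4 + 6 + 2 + 1) / 6 = 20/6 = 3.3333
  mean(B) = (4 + 5 + 1 + 1 + 1 + 3) / 6 = 15/6 = 2.5

Step 2 — sample covariance S[i,j] = (1/(n-1)) · Σ_k (x_{k,i} - mean_i) · (x_{k,j} - mean_j), with n-1 = 5.
  S[A,A] = ((2.6667)·(2.6667) + (-2.3333)·(-2.3333) + (0.6667)·(0.6667) + (2.6667)·(2.6667) + (-1.3333)·(-1.3333) + (-2.3333)·(-2.3333)) / 5 = 27.3333/5 = 5.4667
  S[A,B] = ((2.6667)·(1.5) + (-2.3333)·(2.5) + (0.6667)·(-1.5) + (2.6667)·(-1.5) + (-1.3333)·(-1.5) + (-2.3333)·(0.5)) / 5 = -6/5 = -1.2
  S[B,B] = ((1.5)·(1.5) + (2.5)·(2.5) + (-1.5)·(-1.5) + (-1.5)·(-1.5) + (-1.5)·(-1.5) + (0.5)·(0.5)) / 5 = 15.5/5 = 3.1

S is symmetric (S[j,i] = S[i,j]). Assembling:

S = [[5.4667, -1.2],
 [-1.2, 3.1]]


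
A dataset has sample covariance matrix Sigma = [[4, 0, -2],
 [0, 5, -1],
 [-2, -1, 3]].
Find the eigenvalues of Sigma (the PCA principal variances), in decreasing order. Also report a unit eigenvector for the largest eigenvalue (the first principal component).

Step 1 — characteristic polynomial p(λ) = det(λI - Sigma) = λ³ - tr·λ² + c_1·λ - det, where tr = trace, c_1 = sum of the principal 2×2 minors, det = det(Sigma):
  tr = 4 + 5 + 3 = 12,
  c_1 = (4·5 - (0)²) + (4·3 - (-2)²) + (5·3 - (-1)²) = 20 + 8 + 14 = 42,
  det = 4·(5·3 - (-1)²) - (0)·((0)·3 - (-1)·(-2)) + (-2)·((0)·(-1) - 5·(-2)) = 4·(14) - (0)·(-2) + (-2)·(10) = 36.
  So p(λ) = λ³ - 12λ² + 42λ - 36.
Step 2 — look for an integer root (rational root theorem: any rational root is an integer divisor of 36). Testing λ = 6:
  p(6) = 216 - 432 + 252 - 36 = 0  ✓
  Dividing out (λ - 6): p(λ) = (λ - 6)(λ² - 6λ + 6).
Step 3 — remaining eigenvalues from the quadratic λ² - 6λ + 6 = 0:
  Δ = 6² - 4·6 = 36 - 24 = 12,  λ = (6 ± √12)/2 = (6 ± 3.4641)/2 ≈ 4.7321 or 1.2679.
  Sorted: λ_1 = 6,  λ_2 = 4.7321,  λ_3 = 1.2679  (check: sum = 12 = tr ✓).

Step 4 — unit eigenvector for λ_1 = 6: v spans the null space of (Sigma - λ_1 I), whose rows are
  r_1 = (-2, 0, -2),  r_2 = (0, -1, -1),  r_3 = (-2, -1, -3).
  v is orthogonal to every row, so take v ∝ r_1 × r_2 = ((0)·(-1) - (-2)·(-1), (-2)·(0) - (-2)·(-1), (-2)·(-1) - (0)·(0)) = (-2, -2, 2).
  Rescale (divide by 2; multiply by -1 so the first nonzero entry is positive): u = (1, 1, -1).
  ||u|| = √((1)² + (1)² + (-1)²) = √(3) ≈ 1.7321,  v_1 = u/||u|| ≈ (0.5774, 0.5774, -0.5774) (||v_1|| = 1).

λ_1 = 6,  λ_2 = 4.7321,  λ_3 = 1.2679;  v_1 ≈ (0.5774, 0.5774, -0.5774)


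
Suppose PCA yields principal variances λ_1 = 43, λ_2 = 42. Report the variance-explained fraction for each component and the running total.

Step 1 — total variance = trace(Sigma) = Σ λ_i = 43 + 42 = 85.

Step 2 — fraction explained by component i = λ_i / Σ λ:
  PC1: 43/85 = 0.5059
  PC2: 42/85 = 0.4941

Step 3 — cumulative fraction after k components = (λ_1 + ... + λ_k) / Σ λ:
  k = 1: 43/85 = 0.5059
  k = 2: (43 + 42)/85 = 85/85 = 1

Summary (fraction, with percent):

explained: PC1 0.5059 (50.59%), PC2 0.4941 (49.41%);  cumulative: 0.5059, 1


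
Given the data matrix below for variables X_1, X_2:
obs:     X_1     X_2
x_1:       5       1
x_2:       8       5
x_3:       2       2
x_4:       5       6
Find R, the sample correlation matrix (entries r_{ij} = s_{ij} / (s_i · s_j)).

Step 1 — column means:
  mean(X_1) = (5 + 8 + 2 + 5) / 4 = 20/4 = 5
  mean(X_2) = (1 + 5 + 2 + 6) / 4 = 14/4 = 3.5

Step 2 — sample variances and covariances s[i,j] = (1/(n-1)) · Σ_k (x_{k,i} - mean_i) · (x_{k,j} - mean_j), with n-1 = 3:
  s[X_1,X_1] = ((0)·(0) + (3)·(3) + (-3)·(-3) + (0)·(0)) / 3 = 18/3 = 6
  s[X_1,X_2] = ((0)·(-2.5) + (3)·(1.5) + (-3)·(-1.5) + (0)·(2.5)) / 3 = 9/3 = 3
  s[X_2,X_2] = ((-2.5)·(-2.5) + (1.5)·(1.5) + (-1.5)·(-1.5) + (2.5)·(2.5)) / 3 = 17/3 = 5.6667
  Sample standard deviations s_i = √(s[i,i]):
  s(X_1) = √(6) = 2.4495
  s(X_2) = √(5.6667) = 2.3805

Step 3 — r_{ij} = s_{ij} / (s_i · s_j):
  r[X_1,X_1] = 1 (diagonal).
  r[X_1,X_2] = 3 / (2.4495 · 2.3805) = 3 / 5.831 = 0.5145
  r[X_2,X_2] = 1 (diagonal).

R is symmetric with unit diagonal. Assembling:

R = [[1, 0.5145],
 [0.5145, 1]]


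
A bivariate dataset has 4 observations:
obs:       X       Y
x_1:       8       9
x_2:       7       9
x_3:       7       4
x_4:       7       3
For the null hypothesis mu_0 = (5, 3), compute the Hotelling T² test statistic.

Step 1 — sample mean vector:
  mean(X) = (8 + 7 + 7 + 7) / 4 = 29/4 = 7.25
  mean(Y) = (9 + 9 + 4 + 3) / 4 = 25/4 = 6.25
  x̄ = (7.25, 6.25),  deviation x̄ - mu_0 = (7.25, 6.25) - (5, 3) = (2.25, 3.25).

Step 2 — sample covariance matrix, S[i,j] = (1/(n-1)) · Σ_k (x_{k,i} - mean_i) · (x_{k,j} - mean_j), divisor n-1 = 3:
  S[X,X] = ((0.75)·(0.75) + (-0.25)·(-0.25) + (-0.25)·(-0.25) + (-0.25)·(-0.25)) / 3 = 0.75/3 = 0.25
  S[X,Y] = ((0.75)·(2.75) + (-0.25)·(2.75) + (-0.25)·(-2.25) + (-0.25)·(-3.25)) / 3 = 2.75/3 = 0.9167
  S[Y,Y] = ((2.75)·(2.75) + (2.75)·(2.75) + (-2.25)·(-2.25) + (-3.25)·(-3.25)) / 3 = 30.75/3 = 10.25
  S = [[0.25, 0.9167],
 [0.9167, 10.25]].

Step 3 — invert S. det(S) = 0.25·10.25 - (0.9167)² = 1.7222.
  S^{-1} = (1/det) · [[d, -b], [-b, a]] = [[5.9516, -0.5323],
 [-0.5323, 0.1452]].

Step 4 — quadratic form (x̄ - mu_0)^T · S^{-1} · (x̄ - mu_0):
  S^{-1} · (x̄ - mu_0) = (11.6613, -0.7258),
  (x̄ - mu_0)^T · [...] = (2.25)·(11.6613) + (3.25)·(-0.7258) = 23.879.

Step 5 — scale by n: T² = 4 · 23.879 = 95.5161.

T² ≈ 95.5161


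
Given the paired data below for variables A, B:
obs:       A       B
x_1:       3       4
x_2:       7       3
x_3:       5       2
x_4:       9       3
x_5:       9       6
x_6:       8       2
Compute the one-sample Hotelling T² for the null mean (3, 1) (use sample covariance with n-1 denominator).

Step 1 — sample mean vector:
  mean(A) = (3 + 7 + 5 + 9 + 9 + 8) / 6 = 41/6 = 6.8333
  mean(B) = (4 + 3 + 2 + 3 + 6 + 2) / 6 = 20/6 = 3.3333
  x̄ = (6.8333, 3.3333),  deviation x̄ - mu_0 = (6.8333, 3.3333) - (3, 1) = (3.8333, 2.3333).

Step 2 — sample covariance matrix, S[i,j] = (1/(n-1)) · Σ_k (x_{k,i} - mean_i) · (x_{k,j} - mean_j), divisor n-1 = 5:
  S[A,A] = ((-3.8333)·(-3.8333) + (0.1667)·(0.1667) + (-1.8333)·(-1.8333) + (2.1667)·(2.1667) + (2.1667)·(2.1667) + (1.1667)·(1.1667)) / 5 = 28.8333/5 = 5.7667
  S[A,B] = ((-3.8333)·(0.6667) + (0.1667)·(-0.3333) + (-1.8333)·(-1.3333) + (2.1667)·(-0.3333) + (2.1667)·(2.6667) + (1.1667)·(-1.3333)) / 5 = 3.3333/5 = 0.6667
  S[B,B] = ((0.6667)·(0.6667) + (-0.3333)·(-0.3333) + (-1.3333)·(-1.3333) + (-0.3333)·(-0.3333) + (2.6667)·(2.6667) + (-1.3333)·(-1.3333)) / 5 = 11.3333/5 = 2.2667
  S = [[5.7667, 0.6667],
 [0.6667, 2.2667]].

Step 3 — invert S. det(S) = 5.7667·2.2667 - (0.6667)² = 12.6267.
  S^{-1} = (1/det) · [[d, -b], [-b, a]] = [[0.1795, -0.0528],
 [-0.0528, 0.4567]].

Step 4 — quadratic form (x̄ - mu_0)^T · S^{-1} · (x̄ - mu_0):
  S^{-1} · (x̄ - mu_0) = (0.5649, 0.8633),
  (x̄ - mu_0)^T · [...] = (3.8333)·(0.5649) + (2.3333)·(0.8633) = 4.1799.

Step 5 — scale by n: T² = 6 · 4.1799 = 25.0792.

T² ≈ 25.0792


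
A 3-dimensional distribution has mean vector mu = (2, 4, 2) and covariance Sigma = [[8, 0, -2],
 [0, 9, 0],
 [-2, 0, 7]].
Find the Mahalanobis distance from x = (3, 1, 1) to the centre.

Step 1 — centre the observation: (x - mu) = (1, -3, -1).

Step 2 — invert Sigma (cofactor / det for 3×3, or solve directly):
  Sigma^{-1} = [[0.1346, 0, 0.0385],
 [0, 0.1111, 0],
 [0.0385, 0, 0.1538]].

Step 3 — form the quadratic (x - mu)^T · Sigma^{-1} · (x - mu):
  Sigma^{-1} · (x - mu) = (0.0962, -0.3333, -0.1154).
  (x - mu)^T · [Sigma^{-1} · (x - mu)] = (1)·(0.0962) + (-3)·(-0.3333) + (-1)·(-0.1154) = 1.2115.

Step 4 — take square root: d = √(1.2115) ≈ 1.1007.

d(x, mu) = √(1.2115) ≈ 1.1007


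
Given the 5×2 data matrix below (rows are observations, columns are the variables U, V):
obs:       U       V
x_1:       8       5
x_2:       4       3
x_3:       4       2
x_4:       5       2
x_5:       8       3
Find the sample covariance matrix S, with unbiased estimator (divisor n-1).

Step 1 — column means:
  mean(U) = (8 + 4 + 4 + 5 + 8) / 5 = 29/5 = 5.8
  mean(V) = (5 + 3 + 2 + 2 + 3) / 5 = 15/5 = 3

Step 2 — sample covariance S[i,j] = (1/(n-1)) · Σ_k (x_{k,i} - mean_i) · (x_{k,j} - mean_j), with n-1 = 4.
  S[U,U] = ((2.2)·(2.2) + (-1.8)·(-1.8) + (-1.8)·(-1.8) + (-0.8)·(-0.8) + (2.2)·(2.2)) / 4 = 16.8/4 = 4.2
  S[U,V] = ((2.2)·(2) + (-1.8)·(0) + (-1.8)·(-1) + (-0.8)·(-1) + (2.2)·(0)) / 4 = 7/4 = 1.75
  S[V,V] = ((2)·(2) + (0)·(0) + (-1)·(-1) + (-1)·(-1) + (0)·(0)) / 4 = 6/4 = 1.5

S is symmetric (S[j,i] = S[i,j]). Assembling:

S = [[4.2, 1.75],
 [1.75, 1.5]]


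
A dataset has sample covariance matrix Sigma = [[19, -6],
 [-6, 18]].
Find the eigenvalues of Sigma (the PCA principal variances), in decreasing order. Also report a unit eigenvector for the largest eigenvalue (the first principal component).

Step 1 — characteristic polynomial of 2×2 Sigma:
  det(Sigma - λI) = λ² - trace · λ + det = 0.
  trace = 19 + 18 = 37, det = 19·18 - (-6)² = 306.
Step 2 — discriminant:
  Δ = trace² - 4·det = 1369 - 1224 = 145.
Step 3 — eigenvalues:
  λ = (trace ± √Δ)/2 = (37 ± 12.0416)/2,
  λ_1 = 24.5208,  λ_2 = 12.4792.

Step 4 — unit eigenvector for λ_1: solve (Sigma - λ_1 I)v = 0. First row:
  (19 - 24.5208)·v_x + (-6)·v_y = 0, i.e. (-5.5208)·v_x + (-6)·v_y = 0,
  so v ∝ (b, λ_1 - a) = (-6, 5.5208); multiply by -1 so the first entry is positive: u = (6, -5.5208).
  ||u|| = √((6)² + (-5.5208)²) = √(66.4792) ≈ 8.1535,
  v_1 = u/||u|| ≈ (0.7359, -0.6771) (||v_1|| = 1).

λ_1 = 24.5208,  λ_2 = 12.4792;  v_1 ≈ (0.7359, -0.6771)


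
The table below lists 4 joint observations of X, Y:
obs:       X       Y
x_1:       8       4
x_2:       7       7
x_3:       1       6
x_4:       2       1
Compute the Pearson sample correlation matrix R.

Step 1 — column means:
  mean(X) = (8 + 7 + 1 + 2) / 4 = 18/4 = 4.5
  mean(Y) = (4 + 7 + 6 + 1) / 4 = 18/4 = 4.5

Step 2 — sample variances and covariances s[i,j] = (1/(n-1)) · Σ_k (x_{k,i} - mean_i) · (x_{k,j} - mean_j), with n-1 = 3:
  s[X,X] = ((3.5)·(3.5) + (2.5)·(2.5) + (-3.5)·(-3.5) + (-2.5)·(-2.5)) / 3 = 37/3 = 12.3333
  s[X,Y] = ((3.5)·(-0.5) + (2.5)·(2.5) + (-3.5)·(1.5) + (-2.5)·(-3.5)) / 3 = 8/3 = 2.6667
  s[Y,Y] = ((-0.5)·(-0.5) + (2.5)·(2.5) + (1.5)·(1.5) + (-3.5)·(-3.5)) / 3 = 21/3 = 7
  Sample standard deviations s_i = √(s[i,i]):
  s(X) = √(12.3333) = 3.5119
  s(Y) = √(7) = 2.6458

Step 3 — r_{ij} = s_{ij} / (s_i · s_j):
  r[X,X] = 1 (diagonal).
  r[X,Y] = 2.6667 / (3.5119 · 2.6458) = 2.6667 / 9.2916 = 0.287
  r[Y,Y] = 1 (diagonal).

R is symmetric with unit diagonal. Assembling:

R = [[1, 0.287],
 [0.287, 1]]


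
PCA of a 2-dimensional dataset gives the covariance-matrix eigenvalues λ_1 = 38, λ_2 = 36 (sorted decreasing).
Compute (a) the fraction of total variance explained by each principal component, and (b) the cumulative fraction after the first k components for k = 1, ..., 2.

Step 1 — total variance = trace(Sigma) = Σ λ_i = 38 + 36 = 74.

Step 2 — fraction explained by component i = λ_i / Σ λ:
  PC1: 38/74 = 0.5135
  PC2: 36/74 = 0.4865

Step 3 — cumulative fraction after k components = (λ_1 + ... + λ_k) / Σ λ:
  k = 1: 38/74 = 0.5135
  k = 2: (38 + 36)/74 = 74/74 = 1

Summary (fraction, with percent):

explained: PC1 0.5135 (51.35%), PC2 0.4865 (48.65%);  cumulative: 0.5135, 1


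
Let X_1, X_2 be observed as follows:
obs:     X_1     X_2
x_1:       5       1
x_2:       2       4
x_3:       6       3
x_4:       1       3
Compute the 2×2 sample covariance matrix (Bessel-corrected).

Step 1 — column means:
  mean(X_1) = (5 + 2 + 6 + 1) / 4 = 14/4 = 3.5
  mean(X_2) = (1 + 4 + 3 + 3) / 4 = 11/4 = 2.75

Step 2 — sample covariance S[i,j] = (1/(n-1)) · Σ_k (x_{k,i} - mean_i) · (x_{k,j} - mean_j), with n-1 = 3.
  S[X_1,X_1] = ((1.5)·(1.5) + (-1.5)·(-1.5) + (2.5)·(2.5) + (-2.5)·(-2.5)) / 3 = 17/3 = 5.6667
  S[X_1,X_2] = ((1.5)·(-1.75) + (-1.5)·(1.25) + (2.5)·(0.25) + (-2.5)·(0.25)) / 3 = -4.5/3 = -1.5
  S[X_2,X_2] = ((-1.75)·(-1.75) + (1.25)·(1.25) + (0.25)·(0.25) + (0.25)·(0.25)) / 3 = 4.75/3 = 1.5833

S is symmetric (S[j,i] = S[i,j]). Assembling:

S = [[5.6667, -1.5],
 [-1.5, 1.5833]]


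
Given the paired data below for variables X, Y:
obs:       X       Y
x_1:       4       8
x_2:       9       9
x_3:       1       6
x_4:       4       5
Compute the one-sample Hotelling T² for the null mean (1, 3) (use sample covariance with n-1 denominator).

Step 1 — sample mean vector:
  mean(X) = (4 + 9 + 1 + 4) / 4 = 18/4 = 4.5
  mean(Y) = (8 + 9 + 6 + 5) / 4 = 28/4 = 7
  x̄ = (4.5, 7),  deviation x̄ - mu_0 = (4.5, 7) - (1, 3) = (3.5, 4).

Step 2 — sample covariance matrix, S[i,j] = (1/(n-1)) · Σ_k (x_{k,i} - mean_i) · (x_{k,j} - mean_j), divisor n-1 = 3:
  S[X,X] = ((-0.5)·(-0.5) + (4.5)·(4.5) + (-3.5)·(-3.5) + (-0.5)·(-0.5)) / 3 = 33/3 = 11
  S[X,Y] = ((-0.5)·(1) + (4.5)·(2) + (-3.5)·(-1) + (-0.5)·(-2)) / 3 = 13/3 = 4.3333
  S[Y,Y] = ((1)·(1) + (2)·(2) + (-1)·(-1) + (-2)·(-2)) / 3 = 10/3 = 3.3333
  S = [[11, 4.3333],
 [4.3333, 3.3333]].

Step 3 — invert S. det(S) = 11·3.3333 - (4.3333)² = 17.8889.
  S^{-1} = (1/det) · [[d, -b], [-b, a]] = [[0.1863, -0.2422],
 [-0.2422, 0.6149]].

Step 4 — quadratic form (x̄ - mu_0)^T · S^{-1} · (x̄ - mu_0):
  S^{-1} · (x̄ - mu_0) = (-0.3168, 1.6118),
  (x̄ - mu_0)^T · [...] = (3.5)·(-0.3168) + (4)·(1.6118) = 5.3385.

Step 5 — scale by n: T² = 4 · 5.3385 = 21.354.

T² ≈ 21.354


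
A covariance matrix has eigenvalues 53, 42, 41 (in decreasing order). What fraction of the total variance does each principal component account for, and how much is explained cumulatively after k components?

Step 1 — total variance = trace(Sigma) = Σ λ_i = 53 + 42 + 41 = 136.

Step 2 — fraction explained by component i = λ_i / Σ λ:
  PC1: 53/136 = 0.3897
  PC2: 42/136 = 0.3088
  PC3: 41/136 = 0.3015

Step 3 — cumulative fraction after k components = (λ_1 + ... + λ_k) / Σ λ:
  k = 1: 53/136 = 0.3897
  k = 2: (53 + 42)/136 = 95/136 = 0.6985
  k = 3: (53 + 42 + 41)/136 = 136/136 = 1

Summary (fraction, with percent):

explained: PC1 0.3897 (38.97%), PC2 0.3088 (30.88%), PC3 0.3015 (30.15%);  cumulative: 0.3897, 0.6985, 1


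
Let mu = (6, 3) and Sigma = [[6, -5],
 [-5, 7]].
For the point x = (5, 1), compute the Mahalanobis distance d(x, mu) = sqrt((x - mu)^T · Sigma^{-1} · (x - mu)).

Step 1 — centre the observation: (x - mu) = (-1, -2).

Step 2 — invert Sigma. det(Sigma) = 6·7 - (-5)² = 17.
  Sigma^{-1} = (1/det) · [[d, -b], [-b, a]] = [[0.4118, 0.2941],
 [0.2941, 0.3529]].

Step 3 — form the quadratic (x - mu)^T · Sigma^{-1} · (x - mu):
  Sigma^{-1} · (x - mu) = (-1, -1).
  (x - mu)^T · [Sigma^{-1} · (x - mu)] = (-1)·(-1) + (-2)·(-1) = 3.

Step 4 — take square root: d = √(3) ≈ 1.7321.

d(x, mu) = √(3) ≈ 1.7321


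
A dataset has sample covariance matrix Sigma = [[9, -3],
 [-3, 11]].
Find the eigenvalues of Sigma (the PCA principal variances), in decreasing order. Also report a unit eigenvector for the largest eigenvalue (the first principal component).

Step 1 — characteristic polynomial of 2×2 Sigma:
  det(Sigma - λI) = λ² - trace · λ + det = 0.
  trace = 9 + 11 = 20, det = 9·11 - (-3)² = 90.
Step 2 — discriminant:
  Δ = trace² - 4·det = 400 - 360 = 40.
Step 3 — eigenvalues:
  λ = (trace ± √Δ)/2 = (20 ± 6.3246)/2,
  λ_1 = 13.1623,  λ_2 = 6.8377.

Step 4 — unit eigenvector for λ_1: solve (Sigma - λ_1 I)v = 0. First row:
  (9 - 13.1623)·v_x + (-3)·v_y = 0, i.e. (-4.1623)·v_x + (-3)·v_y = 0,
  so v ∝ (b, λ_1 - a) = (-3, 4.1623); multiply by -1 so the first entry is positive: u = (3, -4.1623).
  ||u|| = √((3)² + (-4.1623)²) = √(26.3246) ≈ 5.1307,
  v_1 = u/||u|| ≈ (0.5847, -0.8112) (||v_1|| = 1).

λ_1 = 13.1623,  λ_2 = 6.8377;  v_1 ≈ (0.5847, -0.8112)


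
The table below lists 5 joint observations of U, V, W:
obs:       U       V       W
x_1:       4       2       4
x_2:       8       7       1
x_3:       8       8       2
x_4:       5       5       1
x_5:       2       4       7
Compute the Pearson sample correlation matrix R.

Step 1 — column means:
  mean(U) = (4 + 8 + 8 + 5 + 2) / 5 = 27/5 = 5.4
  mean(V) = (2 + 7 + 8 + 5 + 4) / 5 = 26/5 = 5.2
  mean(W) = (4 + 1 + 2 + 1 + 7) / 5 = 15/5 = 3

Step 2 — sample variances and covariances s[i,j] = (1/(n-1)) · Σ_k (x_{k,i} - mean_i) · (x_{k,j} - mean_j), with n-1 = 4:
  s[U,U] = ((-1.4)·(-1.4) + (2.6)·(2.6) + (2.6)·(2.6) + (-0.4)·(-0.4) + (-3.4)·(-3.4)) / 4 = 27.2/4 = 6.8
  s[U,V] = ((-1.4)·(-3.2) + (2.6)·(1.8) + (2.6)·(2.8) + (-0.4)·(-0.2) + (-3.4)·(-1.2)) / 4 = 20.6/4 = 5.15
  s[U,W] = ((-1.4)·(1) + (2.6)·(-2) + (2.6)·(-1) + (-0.4)·(-2) + (-3.4)·(4)) / 4 = -22/4 = -5.5
  s[V,V] = ((-3.2)·(-3.2) + (1.8)·(1.8) + (2.8)·(2.8) + (-0.2)·(-0.2) + (-1.2)·(-1.2)) / 4 = 22.8/4 = 5.7
  s[V,W] = ((-3.2)·(1) + (1.8)·(-2) + (2.8)·(-1) + (-0.2)·(-2) + (-1.2)·(4)) / 4 = -14/4 = -3.5
  s[W,W] = ((1)·(1) + (-2)·(-2) + (-1)·(-1) + (-2)·(-2) + (4)·(4)) / 4 = 26/4 = 6.5
  Sample standard deviations s_i = √(s[i,i]):
  s(U) = √(6.8) = 2.6077
  s(V) = √(5.7) = 2.3875
  s(W) = √(6.5) = 2.5495

Step 3 — r_{ij} = s_{ij} / (s_i · s_j):
  r[U,U] = 1 (diagonal).
  r[U,V] = 5.15 / (2.6077 · 2.3875) = 5.15 / 6.2258 = 0.8272
  r[U,W] = -5.5 / (2.6077 · 2.5495) = -5.5 / 6.6483 = -0.8273
  r[V,V] = 1 (diagonal).
  r[V,W] = -3.5 / (2.3875 · 2.5495) = -3.5 / 6.0869 = -0.575
  r[W,W] = 1 (diagonal).

R is symmetric with unit diagonal. Assembling:

R = [[1, 0.8272, -0.8273],
 [0.8272, 1, -0.575],
 [-0.8273, -0.575, 1]]


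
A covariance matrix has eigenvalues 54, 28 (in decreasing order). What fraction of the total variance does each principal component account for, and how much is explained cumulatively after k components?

Step 1 — total variance = trace(Sigma) = Σ λ_i = 54 + 28 = 82.

Step 2 — fraction explained by component i = λ_i / Σ λ:
  PC1: 54/82 = 0.6585
  PC2: 28/82 = 0.3415

Step 3 — cumulative fraction after k components = (λ_1 + ... + λ_k) / Σ λ:
  k = 1: 54/82 = 0.6585
  k = 2: (54 + 28)/82 = 82/82 = 1

Summary (fraction, with percent):

explained: PC1 0.6585 (65.85%), PC2 0.3415 (34.15%);  cumulative: 0.6585, 1


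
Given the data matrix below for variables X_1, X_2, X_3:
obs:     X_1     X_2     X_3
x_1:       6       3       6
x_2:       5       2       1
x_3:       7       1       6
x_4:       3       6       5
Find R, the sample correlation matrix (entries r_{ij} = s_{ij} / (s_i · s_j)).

Step 1 — column means:
  mean(X_1) = (6 + 5 + 7 + 3) / 4 = 21/4 = 5.25
  mean(X_2) = (3 + 2 + 1 + 6) / 4 = 12/4 = 3
  mean(X_3) = (6 + 1 + 6 + 5) / 4 = 18/4 = 4.5

Step 2 — sample variances and covariances s[i,j] = (1/(n-1)) · Σ_k (x_{k,i} - mean_i) · (x_{k,j} - mean_j), with n-1 = 3:
  s[X_1,X_1] = ((0.75)·(0.75) + (-0.25)·(-0.25) + (1.75)·(1.75) + (-2.25)·(-2.25)) / 3 = 8.75/3 = 2.9167
  s[X_1,X_2] = ((0.75)·(0) + (-0.25)·(-1) + (1.75)·(-2) + (-2.25)·(3)) / 3 = -10/3 = -3.3333
  s[X_1,X_3] = ((0.75)·(1.5) + (-0.25)·(-3.5) + (1.75)·(1.5) + (-2.25)·(0.5)) / 3 = 3.5/3 = 1.1667
  s[X_2,X_2] = ((0)·(0) + (-1)·(-1) + (-2)·(-2) + (3)·(3)) / 3 = 14/3 = 4.6667
  s[X_2,X_3] = ((0)·(1.5) + (-1)·(-3.5) + (-2)·(1.5) + (3)·(0.5)) / 3 = 2/3 = 0.6667
  s[X_3,X_3] = ((1.5)·(1.5) + (-3.5)·(-3.5) + (1.5)·(1.5) + (0.5)·(0.5)) / 3 = 17/3 = 5.6667
  Sample standard deviations s_i = √(s[i,i]):
  s(X_1) = √(2.9167) = 1.7078
  s(X_2) = √(4.6667) = 2.1602
  s(X_3) = √(5.6667) = 2.3805

Step 3 — r_{ij} = s_{ij} / (s_i · s_j):
  r[X_1,X_1] = 1 (diagonal).
  r[X_1,X_2] = -3.3333 / (1.7078 · 2.1602) = -3.3333 / 3.6893 = -0.9035
  r[X_1,X_3] = 1.1667 / (1.7078 · 2.3805) = 1.1667 / 4.0654 = 0.287
  r[X_2,X_2] = 1 (diagonal).
  r[X_2,X_3] = 0.6667 / (2.1602 · 2.3805) = 0.6667 / 5.1424 = 0.1296
  r[X_3,X_3] = 1 (diagonal).

R is symmetric with unit diagonal. Assembling:

R = [[1, -0.9035, 0.287],
 [-0.9035, 1, 0.1296],
 [0.287, 0.1296, 1]]


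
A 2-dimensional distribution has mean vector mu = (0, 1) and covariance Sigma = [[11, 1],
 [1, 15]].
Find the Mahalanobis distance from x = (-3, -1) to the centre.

Step 1 — centre the observation: (x - mu) = (-3, -2).

Step 2 — invert Sigma. det(Sigma) = 11·15 - (1)² = 164.
  Sigma^{-1} = (1/det) · [[d, -b], [-b, a]] = [[0.0915, -0.0061],
 [-0.0061, 0.0671]].

Step 3 — form the quadratic (x - mu)^T · Sigma^{-1} · (x - mu):
  Sigma^{-1} · (x - mu) = (-0.2622, -0.1159).
  (x - mu)^T · [Sigma^{-1} · (x - mu)] = (-3)·(-0.2622) + (-2)·(-0.1159) = 1.0183.

Step 4 — take square root: d = √(1.0183) ≈ 1.0091.

d(x, mu) = √(1.0183) ≈ 1.0091


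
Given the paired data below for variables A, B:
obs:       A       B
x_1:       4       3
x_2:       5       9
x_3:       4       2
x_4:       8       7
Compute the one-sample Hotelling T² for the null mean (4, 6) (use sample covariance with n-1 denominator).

Step 1 — sample mean vector:
  mean(A) = (4 + 5 + 4 + 8) / 4 = 21/4 = 5.25
  mean(B) = (3 + 9 + 2 + 7) / 4 = 21/4 = 5.25
  x̄ = (5.25, 5.25),  deviation x̄ - mu_0 = (5.25, 5.25) - (4, 6) = (1.25, -0.75).

Step 2 — sample covariance matrix, S[i,j] = (1/(n-1)) · Σ_k (x_{k,i} - mean_i) · (x_{k,j} - mean_j), divisor n-1 = 3:
  S[A,A] = ((-1.25)·(-1.25) + (-0.25)·(-0.25) + (-1.25)·(-1.25) + (2.75)·(2.75)) / 3 = 10.75/3 = 3.5833
  S[A,B] = ((-1.25)·(-2.25) + (-0.25)·(3.75) + (-1.25)·(-3.25) + (2.75)·(1.75)) / 3 = 10.75/3 = 3.5833
  S[B,B] = ((-2.25)·(-2.25) + (3.75)·(3.75) + (-3.25)·(-3.25) + (1.75)·(1.75)) / 3 = 32.75/3 = 10.9167
  S = [[3.5833, 3.5833],
 [3.5833, 10.9167]].

Step 3 — invert S. det(S) = 3.5833·10.9167 - (3.5833)² = 26.2778.
  S^{-1} = (1/det) · [[d, -b], [-b, a]] = [[0.4154, -0.1364],
 [-0.1364, 0.1364]].

Step 4 — quadratic form (x̄ - mu_0)^T · S^{-1} · (x̄ - mu_0):
  S^{-1} · (x̄ - mu_0) = (0.6216, -0.2727),
  (x̄ - mu_0)^T · [...] = (1.25)·(0.6216) + (-0.75)·(-0.2727) = 0.9815.

Step 5 — scale by n: T² = 4 · 0.9815 = 3.926.

T² ≈ 3.926


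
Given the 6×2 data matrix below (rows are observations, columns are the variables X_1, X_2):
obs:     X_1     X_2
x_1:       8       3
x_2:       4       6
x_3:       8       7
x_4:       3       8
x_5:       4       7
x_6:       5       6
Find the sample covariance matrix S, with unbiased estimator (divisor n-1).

Step 1 — column means:
  mean(X_1) = (8 + 4 + 8 + 3 + 4 + 5) / 6 = 32/6 = 5.3333
  mean(X_2) = (3 + 6 + 7 + 8 + 7 + 6) / 6 = 37/6 = 6.1667

Step 2 — sample covariance S[i,j] = (1/(n-1)) · Σ_k (x_{k,i} - mean_i) · (x_{k,j} - mean_j), with n-1 = 5.
  S[X_1,X_1] = ((2.6667)·(2.6667) + (-1.3333)·(-1.3333) + (2.6667)·(2.6667) + (-2.3333)·(-2.3333) + (-1.3333)·(-1.3333) + (-0.3333)·(-0.3333)) / 5 = 23.3333/5 = 4.6667
  S[X_1,X_2] = ((2.6667)·(-3.1667) + (-1.3333)·(-0.1667) + (2.6667)·(0.8333) + (-2.3333)·(1.8333) + (-1.3333)·(0.8333) + (-0.3333)·(-0.1667)) / 5 = -11.3333/5 = -2.2667
  S[X_2,X_2] = ((-3.1667)·(-3.1667) + (-0.1667)·(-0.1667) + (0.8333)·(0.8333) + (1.8333)·(1.8333) + (0.8333)·(0.8333) + (-0.1667)·(-0.1667)) / 5 = 14.8333/5 = 2.9667

S is symmetric (S[j,i] = S[i,j]). Assembling:

S = [[4.6667, -2.2667],
 [-2.2667, 2.9667]]


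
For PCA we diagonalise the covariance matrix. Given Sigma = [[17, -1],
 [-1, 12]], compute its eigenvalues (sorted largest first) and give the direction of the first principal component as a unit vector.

Step 1 — characteristic polynomial of 2×2 Sigma:
  det(Sigma - λI) = λ² - trace · λ + det = 0.
  trace = 17 + 12 = 29, det = 17·12 - (-1)² = 203.
Step 2 — discriminant:
  Δ = trace² - 4·det = 841 - 812 = 29.
Step 3 — eigenvalues:
  λ = (trace ± √Δ)/2 = (29 ± 5.3852)/2,
  λ_1 = 17.1926,  λ_2 = 11.8074.

Step 4 — unit eigenvector for λ_1: solve (Sigma - λ_1 I)v = 0. First row:
  (17 - 17.1926)·v_x + (-1)·v_y = 0, i.e. (-0.1926)·v_x + (-1)·v_y = 0,
  so v ∝ (b, λ_1 - a) = (-1, 0.1926); multiply by -1 so the first entry is positive: u = (1, -0.1926).
  ||u|| = √((1)² + (-0.1926)²) = √(1.0371) ≈ 1.0184,
  v_1 = u/||u|| ≈ (0.982, -0.1891) (||v_1|| = 1).

λ_1 = 17.1926,  λ_2 = 11.8074;  v_1 ≈ (0.982, -0.1891)


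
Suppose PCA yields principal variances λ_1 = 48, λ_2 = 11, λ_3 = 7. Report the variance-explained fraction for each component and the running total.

Step 1 — total variance = trace(Sigma) = Σ λ_i = 48 + 11 + 7 = 66.

Step 2 — fraction explained by component i = λ_i / Σ λ:
  PC1: 48/66 = 0.7273
  PC2: 11/66 = 0.1667
  PC3: 7/66 = 0.1061

Step 3 — cumulative fraction after k components = (λ_1 + ... + λ_k) / Σ λ:
  k = 1: 48/66 = 0.7273
  k = 2: (48 + 11)/66 = 59/66 = 0.8939
  k = 3: (48 + 11 + 7)/66 = 66/66 = 1

Summary (fraction, with percent):

explained: PC1 0.7273 (72.73%), PC2 0.1667 (16.67%), PC3 0.1061 (10.61%);  cumulative: 0.7273, 0.8939, 1


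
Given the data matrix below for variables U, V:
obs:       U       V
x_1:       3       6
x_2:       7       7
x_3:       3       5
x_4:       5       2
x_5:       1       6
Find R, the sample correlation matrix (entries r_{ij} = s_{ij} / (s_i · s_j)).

Step 1 — column means:
  mean(U) = (3 + 7 + 3 + 5 + 1) / 5 = 19/5 = 3.8
  mean(V) = (6 + 7 + 5 + 2 + 6) / 5 = 26/5 = 5.2

Step 2 — sample variances and covariances s[i,j] = (1/(n-1)) · Σ_k (x_{k,i} - mean_i) · (x_{k,j} - mean_j), with n-1 = 4:
  s[U,U] = ((-0.8)·(-0.8) + (3.2)·(3.2) + (-0.8)·(-0.8) + (1.2)·(1.2) + (-2.8)·(-2.8)) / 4 = 20.8/4 = 5.2
  s[U,V] = ((-0.8)·(0.8) + (3.2)·(1.8) + (-0.8)·(-0.2) + (1.2)·(-3.2) + (-2.8)·(0.8)) / 4 = -0.8/4 = -0.2
  s[V,V] = ((0.8)·(0.8) + (1.8)·(1.8) + (-0.2)·(-0.2) + (-3.2)·(-3.2) + (0.8)·(0.8)) / 4 = 14.8/4 = 3.7
  Sample standard deviations s_i = √(s[i,i]):
  s(U) = √(5.2) = 2.2804
  s(V) = √(3.7) = 1.9235

Step 3 — r_{ij} = s_{ij} / (s_i · s_j):
  r[U,U] = 1 (diagonal).
  r[U,V] = -0.2 / (2.2804 · 1.9235) = -0.2 / 4.3863 = -0.0456
  r[V,V] = 1 (diagonal).

R is symmetric with unit diagonal. Assembling:

R = [[1, -0.0456],
 [-0.0456, 1]]


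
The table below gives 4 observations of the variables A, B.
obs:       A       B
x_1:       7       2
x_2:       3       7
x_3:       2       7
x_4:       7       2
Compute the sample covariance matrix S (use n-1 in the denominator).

Step 1 — column means:
  mean(A) = (7 + 3 + 2 + 7) / 4 = 19/4 = 4.75
  mean(B) = (2 + 7 + 7 + 2) / 4 = 18/4 = 4.5

Step 2 — sample covariance S[i,j] = (1/(n-1)) · Σ_k (x_{k,i} - mean_i) · (x_{k,j} - mean_j), with n-1 = 3.
  S[A,A] = ((2.25)·(2.25) + (-1.75)·(-1.75) + (-2.75)·(-2.75) + (2.25)·(2.25)) / 3 = 20.75/3 = 6.9167
  S[A,B] = ((2.25)·(-2.5) + (-1.75)·(2.5) + (-2.75)·(2.5) + (2.25)·(-2.5)) / 3 = -22.5/3 = -7.5
  S[B,B] = ((-2.5)·(-2.5) + (2.5)·(2.5) + (2.5)·(2.5) + (-2.5)·(-2.5)) / 3 = 25/3 = 8.3333

S is symmetric (S[j,i] = S[i,j]). Assembling:

S = [[6.9167, -7.5],
 [-7.5, 8.3333]]


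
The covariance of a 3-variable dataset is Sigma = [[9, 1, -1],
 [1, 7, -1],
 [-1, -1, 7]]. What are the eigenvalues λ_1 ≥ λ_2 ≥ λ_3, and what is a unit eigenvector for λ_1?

Step 1 — characteristic polynomial p(λ) = det(λI - Sigma) = λ³ - tr·λ² + c_1·λ - det, where tr = trace, c_1 = sum of the principal 2×2 minors, det = det(Sigma):
  tr = 9 + 7 + 7 = 23,
  c_1 = (9·7 - (1)²) + (9·7 - (-1)²) + (7·7 - (-1)²) = 62 + 62 + 48 = 172,
  det = 9·(7·7 - (-1)²) - (1)·((1)·7 - (-1)·(-1)) + (-1)·((1)·(-1) - 7·(-1)) = 9·(48) - (1)·(6) + (-1)·(6) = 420.
  So p(λ) = λ³ - 23λ² + 172λ - 420.
Step 2 — look for an integer root (rational root theorem: any rational root is an integer divisor of 420). Testing λ = 6:
  p(6) = 216 - 828 + 1032 - 420 = 0  ✓
  Dividing out (λ - 6): p(λ) = (λ - 6)(λ² - 17λ + 70).
Step 3 — remaining eigenvalues from the quadratic λ² - 17λ + 70 = 0:
  Δ = 17² - 4·70 = 289 - 280 = 9,  λ = (17 ± √9)/2 = (17 ± 3)/2 = 10 or 7.
  Sorted: λ_1 = 10,  λ_2 = 7,  λ_3 = 6  (check: sum = 23 = tr ✓).

Step 4 — unit eigenvector for λ_1 = 10: v spans the null space of (Sigma - λ_1 I), whose rows are
  r_1 = (-1, 1, -1),  r_2 = (1, -3, -1),  r_3 = (-1, -1, -3).
  v is orthogonal to every row, so take v ∝ r_1 × r_2 = ((1)·(-1) - (-1)·(-3), (-1)·(1) - (-1)·(-1), (-1)·(-3) - (1)·(1)) = (-4, -2, 2).
  Rescale (divide by 2; multiply by -1 so the first nonzero entry is positive): u = (2, 1, -1).
  ||u|| = √((2)² + (1)² + (-1)²) = √(6) ≈ 2.4495,  v_1 = u/||u|| ≈ (0.8165, 0.4082, -0.4082) (||v_1|| = 1).

λ_1 = 10,  λ_2 = 7,  λ_3 = 6;  v_1 ≈ (0.8165, 0.4082, -0.4082)


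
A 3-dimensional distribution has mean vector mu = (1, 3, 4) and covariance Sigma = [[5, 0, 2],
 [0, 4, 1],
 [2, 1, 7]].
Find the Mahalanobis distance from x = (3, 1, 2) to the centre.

Step 1 — centre the observation: (x - mu) = (2, -2, -2).

Step 2 — invert Sigma (cofactor / det for 3×3, or solve directly):
  Sigma^{-1} = [[0.2269, 0.0168, -0.0672],
 [0.0168, 0.2605, -0.042],
 [-0.0672, -0.042, 0.1681]].

Step 3 — form the quadratic (x - mu)^T · Sigma^{-1} · (x - mu):
  Sigma^{-1} · (x - mu) = (0.5546, -0.4034, -0.3866).
  (x - mu)^T · [Sigma^{-1} · (x - mu)] = (2)·(0.5546) + (-2)·(-0.4034) + (-2)·(-0.3866) = 2.6891.

Step 4 — take square root: d = √(2.6891) ≈ 1.6398.

d(x, mu) = √(2.6891) ≈ 1.6398


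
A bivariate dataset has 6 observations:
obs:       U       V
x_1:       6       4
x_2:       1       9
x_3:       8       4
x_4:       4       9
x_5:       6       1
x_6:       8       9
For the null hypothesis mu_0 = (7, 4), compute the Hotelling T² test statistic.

Step 1 — sample mean vector:
  mean(U) = (6 + 1 + 8 + 4 + 6 + 8) / 6 = 33/6 = 5.5
  mean(V) = (4 + 9 + 4 + 9 + 1 + 9) / 6 = 36/6 = 6
  x̄ = (5.5, 6),  deviation x̄ - mu_0 = (5.5, 6) - (7, 4) = (-1.5, 2).

Step 2 — sample covariance matrix, S[i,j] = (1/(n-1)) · Σ_k (x_{k,i} - mean_i) · (x_{k,j} - mean_j), divisor n-1 = 5:
  S[U,U] = ((0.5)·(0.5) + (-4.5)·(-4.5) + (2.5)·(2.5) + (-1.5)·(-1.5) + (0.5)·(0.5) + (2.5)·(2.5)) / 5 = 35.5/5 = 7.1
  S[U,V] = ((0.5)·(-2) + (-4.5)·(3) + (2.5)·(-2) + (-1.5)·(3) + (0.5)·(-5) + (2.5)·(3)) / 5 = -19/5 = -3.8
  S[V,V] = ((-2)·(-2) + (3)·(3) + (-2)·(-2) + (3)·(3) + (-5)·(-5) + (3)·(3)) / 5 = 60/5 = 12
  S = [[7.1, -3.8],
 [-3.8, 12]].

Step 3 — invert S. det(S) = 7.1·12 - (-3.8)² = 70.76.
  S^{-1} = (1/det) · [[d, -b], [-b, a]] = [[0.1696, 0.0537],
 [0.0537, 0.1003]].

Step 4 — quadratic form (x̄ - mu_0)^T · S^{-1} · (x̄ - mu_0):
  S^{-1} · (x̄ - mu_0) = (-0.147, 0.1201),
  (x̄ - mu_0)^T · [...] = (-1.5)·(-0.147) + (2)·(0.1201) = 0.4607.

Step 5 — scale by n: T² = 6 · 0.4607 = 2.7643.

T² ≈ 2.7643


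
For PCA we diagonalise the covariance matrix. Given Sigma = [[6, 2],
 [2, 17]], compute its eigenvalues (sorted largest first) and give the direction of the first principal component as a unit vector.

Step 1 — characteristic polynomial of 2×2 Sigma:
  det(Sigma - λI) = λ² - trace · λ + det = 0.
  trace = 6 + 17 = 23, det = 6·17 - (2)² = 98.
Step 2 — discriminant:
  Δ = trace² - 4·det = 529 - 392 = 137.
Step 3 — eigenvalues:
  λ = (trace ± √Δ)/2 = (23 ± 11.7047)/2,
  λ_1 = 17.3523,  λ_2 = 5.6477.

Step 4 — unit eigenvector for λ_1: solve (Sigma - λ_1 I)v = 0. First row:
  (6 - 17.3523)·v_x + (2)·v_y = 0, i.e. (-11.3523)·v_x + (2)·v_y = 0,
  so v ∝ (b, λ_1 - a) = (2, 11.3523) = u.
  ||u|| = √((2)² + (11.3523)²) = √(132.8758) ≈ 11.5272,
  v_1 = u/||u|| ≈ (0.1735, 0.9848) (||v_1|| = 1).

λ_1 = 17.3523,  λ_2 = 5.6477;  v_1 ≈ (0.1735, 0.9848)


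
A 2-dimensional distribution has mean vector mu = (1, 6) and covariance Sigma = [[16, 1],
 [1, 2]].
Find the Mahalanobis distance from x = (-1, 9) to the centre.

Step 1 — centre the observation: (x - mu) = (-2, 3).

Step 2 — invert Sigma. det(Sigma) = 16·2 - (1)² = 31.
  Sigma^{-1} = (1/det) · [[d, -b], [-b, a]] = [[0.0645, -0.0323],
 [-0.0323, 0.5161]].

Step 3 — form the quadratic (x - mu)^T · Sigma^{-1} · (x - mu):
  Sigma^{-1} · (x - mu) = (-0.2258, 1.6129).
  (x - mu)^T · [Sigma^{-1} · (x - mu)] = (-2)·(-0.2258) + (3)·(1.6129) = 5.2903.

Step 4 — take square root: d = √(5.2903) ≈ 2.3001.

d(x, mu) = √(5.2903) ≈ 2.3001


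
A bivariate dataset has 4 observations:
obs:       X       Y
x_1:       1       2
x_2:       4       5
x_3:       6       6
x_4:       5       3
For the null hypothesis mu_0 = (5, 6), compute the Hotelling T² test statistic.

Step 1 — sample mean vector:
  mean(X) = (1 + 4 + 6 + 5) / 4 = 16/4 = 4
  mean(Y) = (2 + 5 + 6 + 3) / 4 = 16/4 = 4
  x̄ = (4, 4),  deviation x̄ - mu_0 = (4, 4) - (5, 6) = (-1, -2).

Step 2 — sample covariance matrix, S[i,j] = (1/(n-1)) · Σ_k (x_{k,i} - mean_i) · (x_{k,j} - mean_j), divisor n-1 = 3:
  S[X,X] = ((-3)·(-3) + (0)·(0) + (2)·(2) + (1)·(1)) / 3 = 14/3 = 4.6667
  S[X,Y] = ((-3)·(-2) + (0)·(1) + (2)·(2) + (1)·(-1)) / 3 = 9/3 = 3
  S[Y,Y] = ((-2)·(-2) + (1)·(1) + (2)·(2) + (-1)·(-1)) / 3 = 10/3 = 3.3333
  S = [[4.6667, 3],
 [3, 3.3333]].

Step 3 — invert S. det(S) = 4.6667·3.3333 - (3)² = 6.5556.
  S^{-1} = (1/det) · [[d, -b], [-b, a]] = [[0.5085, -0.4576],
 [-0.4576, 0.7119]].

Step 4 — quadratic form (x̄ - mu_0)^T · S^{-1} · (x̄ - mu_0):
  S^{-1} · (x̄ - mu_0) = (0.4068, -0.9661),
  (x̄ - mu_0)^T · [...] = (-1)·(0.4068) + (-2)·(-0.9661) = 1.5254.

Step 5 — scale by n: T² = 4 · 1.5254 = 6.1017.

T² ≈ 6.1017


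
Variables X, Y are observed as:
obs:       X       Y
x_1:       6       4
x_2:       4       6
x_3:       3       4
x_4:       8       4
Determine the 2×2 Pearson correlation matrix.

Step 1 — column means:
  mean(X) = (6 + 4 + 3 + 8) / 4 = 21/4 = 5.25
  mean(Y) = (4 + 6 + 4 + 4) / 4 = 18/4 = 4.5

Step 2 — sample variances and covariances s[i,j] = (1/(n-1)) · Σ_k (x_{k,i} - mean_i) · (x_{k,j} - mean_j), with n-1 = 3:
  s[X,X] = ((0.75)·(0.75) + (-1.25)·(-1.25) + (-2.25)·(-2.25) + (2.75)·(2.75)) / 3 = 14.75/3 = 4.9167
  s[X,Y] = ((0.75)·(-0.5) + (-1.25)·(1.5) + (-2.25)·(-0.5) + (2.75)·(-0.5)) / 3 = -2.5/3 = -0.8333
  s[Y,Y] = ((-0.5)·(-0.5) + (1.5)·(1.5) + (-0.5)·(-0.5) + (-0.5)·(-0.5)) / 3 = 3/3 = 1
  Sample standard deviations s_i = √(s[i,i]):
  s(X) = √(4.9167) = 2.2174
  s(Y) = √(1) = 1

Step 3 — r_{ij} = s_{ij} / (s_i · s_j):
  r[X,X] = 1 (diagonal).
  r[X,Y] = -0.8333 / (2.2174 · 1) = -0.8333 / 2.2174 = -0.3758
  r[Y,Y] = 1 (diagonal).

R is symmetric with unit diagonal. Assembling:

R = [[1, -0.3758],
 [-0.3758, 1]]


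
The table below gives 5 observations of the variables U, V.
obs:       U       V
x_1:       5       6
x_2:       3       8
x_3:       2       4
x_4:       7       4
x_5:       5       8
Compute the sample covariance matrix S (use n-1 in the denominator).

Step 1 — column means:
  mean(U) = (5 + 3 + 2 + 7 + 5) / 5 = 22/5 = 4.4
  mean(V) = (6 + 8 + 4 + 4 + 8) / 5 = 30/5 = 6

Step 2 — sample covariance S[i,j] = (1/(n-1)) · Σ_k (x_{k,i} - mean_i) · (x_{k,j} - mean_j), with n-1 = 4.
  S[U,U] = ((0.6)·(0.6) + (-1.4)·(-1.4) + (-2.4)·(-2.4) + (2.6)·(2.6) + (0.6)·(0.6)) / 4 = 15.2/4 = 3.8
  S[U,V] = ((0.6)·(0) + (-1.4)·(2) + (-2.4)·(-2) + (2.6)·(-2) + (0.6)·(2)) / 4 = -2/4 = -0.5
  S[V,V] = ((0)·(0) + (2)·(2) + (-2)·(-2) + (-2)·(-2) + (2)·(2)) / 4 = 16/4 = 4

S is symmetric (S[j,i] = S[i,j]). Assembling:

S = [[3.8, -0.5],
 [-0.5, 4]]


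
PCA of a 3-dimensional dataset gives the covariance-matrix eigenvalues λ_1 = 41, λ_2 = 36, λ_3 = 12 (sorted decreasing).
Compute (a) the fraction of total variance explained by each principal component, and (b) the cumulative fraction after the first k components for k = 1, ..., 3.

Step 1 — total variance = trace(Sigma) = Σ λ_i = 41 + 36 + 12 = 89.

Step 2 — fraction explained by component i = λ_i / Σ λ:
  PC1: 41/89 = 0.4607
  PC2: 36/89 = 0.4045
  PC3: 12/89 = 0.1348

Step 3 — cumulative fraction after k components = (λ_1 + ... + λ_k) / Σ λ:
  k = 1: 41/89 = 0.4607
  k = 2: (41 + 36)/89 = 77/89 = 0.8652
  k = 3: (41 + 36 + 12)/89 = 89/89 = 1

Summary (fraction, with percent):

explained: PC1 0.4607 (46.07%), PC2 0.4045 (40.45%), PC3 0.1348 (13.48%);  cumulative: 0.4607, 0.8652, 1


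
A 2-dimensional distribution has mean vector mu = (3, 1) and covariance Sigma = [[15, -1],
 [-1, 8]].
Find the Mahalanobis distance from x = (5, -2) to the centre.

Step 1 — centre the observation: (x - mu) = (2, -3).

Step 2 — invert Sigma. det(Sigma) = 15·8 - (-1)² = 119.
  Sigma^{-1} = (1/det) · [[d, -b], [-b, a]] = [[0.0672, 0.0084],
 [0.0084, 0.1261]].

Step 3 — form the quadratic (x - mu)^T · Sigma^{-1} · (x - mu):
  Sigma^{-1} · (x - mu) = (0.1092, -0.3613).
  (x - mu)^T · [Sigma^{-1} · (x - mu)] = (2)·(0.1092) + (-3)·(-0.3613) = 1.3025.

Step 4 — take square root: d = √(1.3025) ≈ 1.1413.

d(x, mu) = √(1.3025) ≈ 1.1413


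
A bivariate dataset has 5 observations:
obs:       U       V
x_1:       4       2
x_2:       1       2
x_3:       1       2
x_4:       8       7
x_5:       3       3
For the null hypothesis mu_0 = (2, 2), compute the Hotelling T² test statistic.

Step 1 — sample mean vector:
  mean(U) = (4 + 1 + 1 + 8 + 3) / 5 = 17/5 = 3.4
  mean(V) = (2 + 2 + 2 + 7 + 3) / 5 = 16/5 = 3.2
  x̄ = (3.4, 3.2),  deviation x̄ - mu_0 = (3.4, 3.2) - (2, 2) = (1.4, 1.2).

Step 2 — sample covariance matrix, S[i,j] = (1/(n-1)) · Σ_k (x_{k,i} - mean_i) · (x_{k,j} - mean_j), divisor n-1 = 4:
  S[U,U] = ((0.6)·(0.6) + (-2.4)·(-2.4) + (-2.4)·(-2.4) + (4.6)·(4.6) + (-0.4)·(-0.4)) / 4 = 33.2/4 = 8.3
  S[U,V] = ((0.6)·(-1.2) + (-2.4)·(-1.2) + (-2.4)·(-1.2) + (4.6)·(3.8) + (-0.4)·(-0.2)) / 4 = 22.6/4 = 5.65
  S[V,V] = ((-1.2)·(-1.2) + (-1.2)·(-1.2) + (-1.2)·(-1.2) + (3.8)·(3.8) + (-0.2)·(-0.2)) / 4 = 18.8/4 = 4.7
  S = [[8.3, 5.65],
 [5.65, 4.7]].

Step 3 — invert S. det(S) = 8.3·4.7 - (5.65)² = 7.0875.
  S^{-1} = (1/det) · [[d, -b], [-b, a]] = [[0.6631, -0.7972],
 [-0.7972, 1.1711]].

Step 4 — quadratic form (x̄ - mu_0)^T · S^{-1} · (x̄ - mu_0):
  S^{-1} · (x̄ - mu_0) = (-0.0282, 0.2892),
  (x̄ - mu_0)^T · [...] = (1.4)·(-0.0282) + (1.2)·(0.2892) = 0.3076.

Step 5 — scale by n: T² = 5 · 0.3076 = 1.5379.

T² ≈ 1.5379
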